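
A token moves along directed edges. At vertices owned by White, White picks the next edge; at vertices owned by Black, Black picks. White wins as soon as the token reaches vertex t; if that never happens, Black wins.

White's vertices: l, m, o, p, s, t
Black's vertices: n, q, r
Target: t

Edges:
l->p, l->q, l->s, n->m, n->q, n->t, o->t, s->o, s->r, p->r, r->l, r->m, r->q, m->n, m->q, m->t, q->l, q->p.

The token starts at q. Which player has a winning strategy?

A0 = {t}
A1: add {m, o} — m (White) has m→t; o (White) has o→t.
A2: add {s} — s (White) has s→o.
A3: add {l} — l (White) has l→s.
A4 = A3; e.g. n (Black) can still go to q. Fixed point.
q never enters the attractor, so Black can avoid the target forever.

Black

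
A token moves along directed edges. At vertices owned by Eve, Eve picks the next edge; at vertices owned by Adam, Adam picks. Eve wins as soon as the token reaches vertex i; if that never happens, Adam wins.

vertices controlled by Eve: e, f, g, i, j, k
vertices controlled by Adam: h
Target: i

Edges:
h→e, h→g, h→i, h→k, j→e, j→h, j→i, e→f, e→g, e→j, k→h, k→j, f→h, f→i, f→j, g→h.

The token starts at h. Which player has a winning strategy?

A0 = {i}
A1: add {f, j} — f (Eve) has f→i; j (Eve) has j→i.
A2: add {e, k} — e (Eve) has e→f; k (Eve) has k→j.
A3 = A2; e.g. g (Eve) has no edge into A2. Fixed point.
h never enters the attractor, so Adam can avoid the target forever.

Adam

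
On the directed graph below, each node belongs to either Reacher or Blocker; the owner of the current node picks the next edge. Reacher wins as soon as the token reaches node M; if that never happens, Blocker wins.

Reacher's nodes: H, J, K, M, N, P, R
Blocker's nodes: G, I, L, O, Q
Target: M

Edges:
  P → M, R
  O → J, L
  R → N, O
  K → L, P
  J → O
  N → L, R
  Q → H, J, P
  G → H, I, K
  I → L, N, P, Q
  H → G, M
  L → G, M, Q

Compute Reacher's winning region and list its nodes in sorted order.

A0 = {M}
A1: add {H, P} — H (Reacher) has H→M; P (Reacher) has P→M.
A2: add {K} — K (Reacher) has K→P.
A3 = A2; e.g. G (Blocker) can still go to I. Fixed point.
Reacher's winning region = {H, K, M, P}.

H, K, M, P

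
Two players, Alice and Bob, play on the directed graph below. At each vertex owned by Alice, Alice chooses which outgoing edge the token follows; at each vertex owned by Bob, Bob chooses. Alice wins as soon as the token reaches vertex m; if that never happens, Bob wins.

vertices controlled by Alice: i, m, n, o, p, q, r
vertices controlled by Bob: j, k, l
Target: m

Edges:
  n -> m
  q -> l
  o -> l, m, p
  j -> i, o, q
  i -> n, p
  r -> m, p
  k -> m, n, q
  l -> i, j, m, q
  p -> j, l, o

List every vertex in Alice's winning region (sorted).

A0 = {m}
A1: add {n, o, r} — n (Alice) has n→m; o (Alice) has o→m; r (Alice) has r→m.
A2: add {i, p} — i (Alice) has i→n; p (Alice) has p→o.
A3 = A2; e.g. j (Bob) can still go to q. Fixed point.
Alice's winning region = {i, m, n, o, p, r}.

i, m, n, o, p, r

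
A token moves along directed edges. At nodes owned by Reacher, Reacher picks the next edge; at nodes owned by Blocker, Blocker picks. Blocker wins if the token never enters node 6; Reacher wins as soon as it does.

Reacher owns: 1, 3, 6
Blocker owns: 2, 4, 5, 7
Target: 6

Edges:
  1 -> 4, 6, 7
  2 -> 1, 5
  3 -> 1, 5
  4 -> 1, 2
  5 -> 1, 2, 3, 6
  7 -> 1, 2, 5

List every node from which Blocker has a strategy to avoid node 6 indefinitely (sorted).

A0 = {6}
A1: add {1} — 1 (Reacher) has 1→6.
A2: add {3} — 3 (Reacher) has 3→1.
A3 = A2; e.g. 2 (Blocker) can still go to 5. Fixed point.
Reacher's attractor = {1, 3, 6}; Blocker avoids the target exactly from the complement.

2, 4, 5, 7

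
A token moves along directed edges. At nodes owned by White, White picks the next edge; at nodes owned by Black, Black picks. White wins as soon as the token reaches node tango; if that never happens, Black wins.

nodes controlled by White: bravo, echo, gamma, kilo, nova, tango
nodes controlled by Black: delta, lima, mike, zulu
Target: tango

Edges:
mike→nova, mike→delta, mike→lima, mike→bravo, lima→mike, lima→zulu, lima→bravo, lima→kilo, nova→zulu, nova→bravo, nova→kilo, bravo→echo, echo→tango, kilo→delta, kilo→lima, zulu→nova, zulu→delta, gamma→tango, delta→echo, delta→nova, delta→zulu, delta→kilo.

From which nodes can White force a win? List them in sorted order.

bravo, echo, gamma, nova, tango

A0 = {tango}
A1: add {echo, gamma} — echo (White) has echo→tango; gamma (White) has gamma→tango.
A2: add {bravo} — bravo (White) has bravo→echo.
A3: add {nova} — nova (White) has nova→bravo.
A4 = A3; e.g. mike (Black) can still go to delta. Fixed point.
White's winning region = {bravo, echo, gamma, nova, tango}.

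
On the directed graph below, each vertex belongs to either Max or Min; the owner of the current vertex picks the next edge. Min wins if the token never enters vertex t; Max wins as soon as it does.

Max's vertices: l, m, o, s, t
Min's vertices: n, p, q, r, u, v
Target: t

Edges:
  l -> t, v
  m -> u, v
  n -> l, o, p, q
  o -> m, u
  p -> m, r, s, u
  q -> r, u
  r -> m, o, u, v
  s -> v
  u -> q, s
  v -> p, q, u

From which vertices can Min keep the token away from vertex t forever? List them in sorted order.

A0 = {t}
A1: add {l} — l (Max) has l→t.
A2 = A1; e.g. m (Max) has no edge into A1. Fixed point.
Max's attractor = {l, t}; Min avoids the target exactly from the complement.

m, n, o, p, q, r, s, u, v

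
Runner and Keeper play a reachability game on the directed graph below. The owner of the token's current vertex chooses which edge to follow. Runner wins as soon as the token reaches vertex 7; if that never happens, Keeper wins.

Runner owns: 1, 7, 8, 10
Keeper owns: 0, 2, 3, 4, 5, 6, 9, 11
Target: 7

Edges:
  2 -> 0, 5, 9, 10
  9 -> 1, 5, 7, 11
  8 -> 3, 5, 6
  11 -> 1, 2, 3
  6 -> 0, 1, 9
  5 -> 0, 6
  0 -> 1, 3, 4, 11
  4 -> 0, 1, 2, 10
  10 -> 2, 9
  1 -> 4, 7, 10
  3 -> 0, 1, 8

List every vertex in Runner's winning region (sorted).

1, 7

A0 = {7}
A1: add {1} — 1 (Runner) has 1→7.
A2 = A1; e.g. 0 (Keeper) can still go to 3. Fixed point.
Runner's winning region = {1, 7}.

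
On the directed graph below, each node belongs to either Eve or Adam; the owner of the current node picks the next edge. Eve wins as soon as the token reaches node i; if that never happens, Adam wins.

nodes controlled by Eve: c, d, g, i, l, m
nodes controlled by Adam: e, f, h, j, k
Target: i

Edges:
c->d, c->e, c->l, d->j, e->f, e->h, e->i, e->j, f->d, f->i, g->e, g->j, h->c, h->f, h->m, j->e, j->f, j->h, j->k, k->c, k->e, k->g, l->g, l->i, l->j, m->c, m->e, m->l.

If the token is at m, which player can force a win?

A0 = {i}
A1: add {l} — l (Eve) has l→i.
A2: add {c, m} — c (Eve) has c→l; m (Eve) has m→l.
A3 = A2; e.g. d (Eve) has no edge into A2. Fixed point.
m ∈ A2, so Eve can force the target.

Eve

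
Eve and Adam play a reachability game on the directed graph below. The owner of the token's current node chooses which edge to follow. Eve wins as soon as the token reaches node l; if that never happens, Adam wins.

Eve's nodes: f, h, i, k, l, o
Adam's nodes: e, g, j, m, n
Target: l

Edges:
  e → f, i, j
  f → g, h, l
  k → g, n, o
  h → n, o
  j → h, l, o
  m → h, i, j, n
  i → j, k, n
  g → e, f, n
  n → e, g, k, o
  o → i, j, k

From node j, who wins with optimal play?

A0 = {l}
A1: add {f} — f (Eve) has f→l.
A2 = A1; e.g. e (Adam) can still go to i. Fixed point.
j never enters the attractor, so Adam can avoid the target forever.

Adam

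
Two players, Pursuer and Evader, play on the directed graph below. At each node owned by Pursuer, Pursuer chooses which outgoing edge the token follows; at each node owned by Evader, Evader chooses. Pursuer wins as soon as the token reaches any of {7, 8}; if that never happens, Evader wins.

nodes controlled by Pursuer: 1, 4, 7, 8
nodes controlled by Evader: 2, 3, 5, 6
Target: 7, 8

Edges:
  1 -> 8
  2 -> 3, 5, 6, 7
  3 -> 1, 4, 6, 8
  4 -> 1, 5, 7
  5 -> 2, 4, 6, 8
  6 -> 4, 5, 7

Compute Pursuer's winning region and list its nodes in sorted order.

1, 4, 7, 8

A0 = {7, 8}
A1: add {1, 4} — 1 (Pursuer) has 1→8; 4 (Pursuer) has 4→7.
A2 = A1; e.g. 2 (Evader) can still go to 3. Fixed point.
Pursuer's winning region = {1, 4, 7, 8}.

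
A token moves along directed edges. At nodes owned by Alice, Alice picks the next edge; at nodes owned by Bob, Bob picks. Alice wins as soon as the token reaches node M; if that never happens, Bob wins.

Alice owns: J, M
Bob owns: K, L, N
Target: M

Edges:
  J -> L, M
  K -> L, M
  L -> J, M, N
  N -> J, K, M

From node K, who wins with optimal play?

Bob

A0 = {M}
A1: add {J} — J (Alice) has J→M.
A2 = A1; e.g. K (Bob) can still go to L. Fixed point.
K never enters the attractor, so Bob can avoid the target forever.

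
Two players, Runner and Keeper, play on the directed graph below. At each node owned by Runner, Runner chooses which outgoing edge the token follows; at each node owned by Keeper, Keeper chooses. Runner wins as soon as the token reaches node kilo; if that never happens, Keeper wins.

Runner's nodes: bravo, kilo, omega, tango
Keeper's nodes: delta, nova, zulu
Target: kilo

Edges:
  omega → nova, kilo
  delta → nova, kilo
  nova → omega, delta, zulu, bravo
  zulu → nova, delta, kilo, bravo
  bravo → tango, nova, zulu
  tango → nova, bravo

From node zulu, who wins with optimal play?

Keeper

A0 = {kilo}
A1: add {omega} — omega (Runner) has omega→kilo.
A2 = A1; e.g. tango (Runner) has no edge into A1. Fixed point.
zulu never enters the attractor, so Keeper can avoid the target forever.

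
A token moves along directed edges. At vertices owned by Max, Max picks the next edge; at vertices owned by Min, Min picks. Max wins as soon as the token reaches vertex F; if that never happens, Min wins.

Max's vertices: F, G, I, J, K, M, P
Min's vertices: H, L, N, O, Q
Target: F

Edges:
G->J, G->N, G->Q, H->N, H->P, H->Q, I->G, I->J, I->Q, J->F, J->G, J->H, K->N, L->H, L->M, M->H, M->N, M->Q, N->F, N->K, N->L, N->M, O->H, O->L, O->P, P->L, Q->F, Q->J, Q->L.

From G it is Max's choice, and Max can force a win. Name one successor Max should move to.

A0 = {F}
A1: add {J} — J (Max) has J→F.
A2: add {G, I} — G (Max) has G→J; I (Max) has I→J.
A3 = A2; e.g. H (Min) can still go to N. Fixed point.
From G, successor J is in the attractor (rank 1); the other successors N, Q are not.

J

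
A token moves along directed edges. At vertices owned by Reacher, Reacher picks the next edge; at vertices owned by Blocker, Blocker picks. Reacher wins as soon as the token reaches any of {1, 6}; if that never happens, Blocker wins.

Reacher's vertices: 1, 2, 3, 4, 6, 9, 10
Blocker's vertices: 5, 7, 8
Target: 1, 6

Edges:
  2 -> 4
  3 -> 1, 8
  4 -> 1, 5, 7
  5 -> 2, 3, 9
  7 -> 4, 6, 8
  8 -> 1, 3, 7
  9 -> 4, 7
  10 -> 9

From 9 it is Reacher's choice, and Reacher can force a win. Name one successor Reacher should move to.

A0 = {1, 6}
A1: add {3, 4} — 3 (Reacher) has 3→1; 4 (Reacher) has 4→1.
A2: add {2, 9} — 2 (Reacher) has 2→4; 9 (Reacher) has 9→4.
A3: add {5, 10} — 5 (Blocker): all of {2, 3, 9} already in; 10 (Reacher) has 10→9.
A4 = A3; e.g. 7 (Blocker) can still go to 8. Fixed point.
From 9, successor 4 is in the attractor (rank 1); the other successor 7 is not.

4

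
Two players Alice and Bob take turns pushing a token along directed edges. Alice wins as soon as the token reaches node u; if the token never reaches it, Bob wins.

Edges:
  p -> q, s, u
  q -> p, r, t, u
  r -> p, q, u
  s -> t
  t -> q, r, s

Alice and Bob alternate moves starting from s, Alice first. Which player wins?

Bob

Track states (vertex, player-to-move).
A0 = {(u,Alice), (u,Bob)}
A1: add {(p,Alice), (q,Alice), (r,Alice)}.
A2: add {(r,Bob)}.
A3: add {(t,Alice)}.
A4: add {(q,Bob), (s,Bob)}.
A5 = A4; e.g. (p,Bob) stays out. (s,Alice) never enters ⇒ Bob avoids the target.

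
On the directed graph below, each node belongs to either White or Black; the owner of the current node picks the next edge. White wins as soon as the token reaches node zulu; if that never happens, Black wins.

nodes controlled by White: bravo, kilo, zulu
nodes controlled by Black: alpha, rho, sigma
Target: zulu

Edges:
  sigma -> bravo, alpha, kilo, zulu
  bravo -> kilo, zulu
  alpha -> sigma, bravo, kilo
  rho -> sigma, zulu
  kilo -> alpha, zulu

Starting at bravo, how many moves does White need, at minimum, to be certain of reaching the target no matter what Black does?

1

A0 = {zulu}
A1: add {bravo, kilo} — bravo (White) has bravo→zulu; kilo (White) has kilo→zulu.
A2 = A1; e.g. sigma (Black) can still go to alpha. Fixed point.
bravo enters the attractor at level 1, so White can force the target in 1 move from there.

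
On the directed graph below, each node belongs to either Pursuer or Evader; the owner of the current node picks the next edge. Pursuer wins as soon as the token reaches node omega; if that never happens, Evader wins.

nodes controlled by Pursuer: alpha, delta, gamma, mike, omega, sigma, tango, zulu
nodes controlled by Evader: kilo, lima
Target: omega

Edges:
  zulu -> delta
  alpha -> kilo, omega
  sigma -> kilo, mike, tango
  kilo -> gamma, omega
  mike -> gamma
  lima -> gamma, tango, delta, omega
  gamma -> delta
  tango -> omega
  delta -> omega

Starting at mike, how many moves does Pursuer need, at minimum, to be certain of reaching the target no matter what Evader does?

A0 = {omega}
A1: add {alpha, delta, tango} — alpha (Pursuer) has alpha→omega; tango (Pursuer) has tango→omega; delta (Pursuer) has delta→omega.
A2: add {gamma, sigma, zulu} — zulu (Pursuer) has zulu→delta; sigma (Pursuer) has sigma→tango; gamma (Pursuer) has gamma→delta.
A3: add {kilo, lima, mike} — kilo (Evader): all of {gamma, omega} already in; mike (Pursuer) has mike→gamma; lima (Evader): all of {gamma, tango, delta, omega} already in.
A3 = all vertices. Fixed point.
mike enters the attractor at level 3, so Pursuer can force the target in 3 moves from there.

3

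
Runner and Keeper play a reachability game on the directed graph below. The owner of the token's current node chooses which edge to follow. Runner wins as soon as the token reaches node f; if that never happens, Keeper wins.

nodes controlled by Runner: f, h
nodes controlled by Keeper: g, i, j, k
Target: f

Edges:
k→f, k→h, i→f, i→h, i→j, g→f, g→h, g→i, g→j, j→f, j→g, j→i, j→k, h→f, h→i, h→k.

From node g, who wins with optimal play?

A0 = {f}
A1: add {h} — h (Runner) has h→f.
A2: add {k} — k (Keeper): all of {f, h} already in.
A3 = A2; e.g. g (Keeper) can still go to i. Fixed point.
g never enters the attractor, so Keeper can avoid the target forever.

Keeper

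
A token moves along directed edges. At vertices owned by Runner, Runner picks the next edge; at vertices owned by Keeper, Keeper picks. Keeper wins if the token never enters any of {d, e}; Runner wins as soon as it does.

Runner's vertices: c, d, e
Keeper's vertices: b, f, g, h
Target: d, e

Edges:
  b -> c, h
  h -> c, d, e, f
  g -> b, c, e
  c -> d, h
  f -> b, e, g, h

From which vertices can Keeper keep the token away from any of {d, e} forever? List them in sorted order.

A0 = {d, e}
A1: add {c} — c (Runner) has c→d.
A2 = A1; e.g. b (Keeper) can still go to h. Fixed point.
Runner's attractor = {c, d, e}; Keeper avoids the target exactly from the complement.

b, f, g, h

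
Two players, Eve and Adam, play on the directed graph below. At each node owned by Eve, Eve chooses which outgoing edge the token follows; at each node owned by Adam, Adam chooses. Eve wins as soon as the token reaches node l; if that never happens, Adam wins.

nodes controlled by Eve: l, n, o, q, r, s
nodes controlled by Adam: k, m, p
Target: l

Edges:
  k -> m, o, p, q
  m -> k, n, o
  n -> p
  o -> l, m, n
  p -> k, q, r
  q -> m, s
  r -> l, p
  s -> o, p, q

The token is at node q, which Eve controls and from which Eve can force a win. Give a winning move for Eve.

s

A0 = {l}
A1: add {o, r} — o (Eve) has o→l; r (Eve) has r→l.
A2: add {s} — s (Eve) has s→o.
A3: add {q} — q (Eve) has q→s.
A4 = A3; e.g. k (Adam) can still go to m. Fixed point.
From q, successor s is in the attractor (rank 2); the other successor m is not.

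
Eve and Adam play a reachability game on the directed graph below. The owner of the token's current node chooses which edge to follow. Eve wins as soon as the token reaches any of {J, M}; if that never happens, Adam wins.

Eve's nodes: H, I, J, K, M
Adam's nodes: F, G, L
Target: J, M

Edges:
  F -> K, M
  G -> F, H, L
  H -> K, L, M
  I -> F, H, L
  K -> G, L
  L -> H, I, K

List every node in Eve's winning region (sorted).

H, I, J, M

A0 = {J, M}
A1: add {H} — H (Eve) has H→M.
A2: add {I} — I (Eve) has I→H.
A3 = A2; e.g. F (Adam) can still go to K. Fixed point.
Eve's winning region = {H, I, J, M}.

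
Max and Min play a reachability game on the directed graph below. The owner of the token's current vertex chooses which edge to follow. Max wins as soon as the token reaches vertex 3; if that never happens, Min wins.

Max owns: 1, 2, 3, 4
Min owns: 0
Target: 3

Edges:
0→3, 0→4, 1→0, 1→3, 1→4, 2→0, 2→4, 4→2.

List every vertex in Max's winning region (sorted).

1, 3

A0 = {3}
A1: add {1} — 1 (Max) has 1→3.
A2 = A1; e.g. 0 (Min) can still go to 4. Fixed point.
Max's winning region = {1, 3}.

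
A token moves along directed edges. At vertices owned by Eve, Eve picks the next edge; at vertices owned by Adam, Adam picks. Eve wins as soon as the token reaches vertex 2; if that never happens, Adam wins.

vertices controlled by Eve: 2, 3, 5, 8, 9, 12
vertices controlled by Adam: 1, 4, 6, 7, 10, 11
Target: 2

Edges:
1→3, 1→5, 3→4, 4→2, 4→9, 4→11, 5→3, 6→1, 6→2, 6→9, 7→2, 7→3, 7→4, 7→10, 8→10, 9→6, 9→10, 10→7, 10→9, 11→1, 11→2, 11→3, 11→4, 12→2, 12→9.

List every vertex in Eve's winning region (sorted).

A0 = {2}
A1: add {12} — 12 (Eve) has 12→2.
A2 = A1; e.g. 1 (Adam) can still go to 3. Fixed point.
Eve's winning region = {2, 12}.

2, 12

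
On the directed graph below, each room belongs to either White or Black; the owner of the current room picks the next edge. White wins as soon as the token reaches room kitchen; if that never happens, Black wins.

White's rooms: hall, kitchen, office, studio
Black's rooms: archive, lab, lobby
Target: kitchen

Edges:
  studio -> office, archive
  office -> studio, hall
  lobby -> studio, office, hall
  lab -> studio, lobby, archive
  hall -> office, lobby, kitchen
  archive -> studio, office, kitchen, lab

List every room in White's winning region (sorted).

hall, kitchen, lobby, office, studio

A0 = {kitchen}
A1: add {hall} — hall (White) has hall→kitchen.
A2: add {office} — office (White) has office→hall.
A3: add {studio} — studio (White) has studio→office.
A4: add {lobby} — lobby (Black): all of {studio, office, hall} already in.
A5 = A4; e.g. lab (Black) can still go to archive. Fixed point.
White's winning region = {hall, kitchen, lobby, office, studio}.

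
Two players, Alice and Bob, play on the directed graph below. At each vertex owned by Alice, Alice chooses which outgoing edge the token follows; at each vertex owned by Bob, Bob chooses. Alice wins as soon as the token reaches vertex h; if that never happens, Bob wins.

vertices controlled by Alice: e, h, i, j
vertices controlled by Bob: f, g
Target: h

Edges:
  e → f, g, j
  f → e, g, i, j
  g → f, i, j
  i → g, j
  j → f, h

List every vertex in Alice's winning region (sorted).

A0 = {h}
A1: add {j} — j (Alice) has j→h.
A2: add {e, i} — e (Alice) has e→j; i (Alice) has i→j.
A3 = A2; e.g. f (Bob) can still go to g. Fixed point.
Alice's winning region = {e, h, i, j}.

e, h, i, j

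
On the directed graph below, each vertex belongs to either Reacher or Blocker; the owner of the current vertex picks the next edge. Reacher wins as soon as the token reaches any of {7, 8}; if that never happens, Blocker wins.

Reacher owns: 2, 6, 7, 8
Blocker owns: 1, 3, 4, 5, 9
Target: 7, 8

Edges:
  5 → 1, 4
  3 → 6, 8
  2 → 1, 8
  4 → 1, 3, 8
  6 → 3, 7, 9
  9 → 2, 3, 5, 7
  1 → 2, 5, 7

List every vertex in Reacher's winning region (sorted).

2, 3, 6, 7, 8

A0 = {7, 8}
A1: add {2, 6} — 2 (Reacher) has 2→8; 6 (Reacher) has 6→7.
A2: add {3} — 3 (Blocker): all of {6, 8} already in.
A3 = A2; e.g. 1 (Blocker) can still go to 5. Fixed point.
Reacher's winning region = {2, 3, 6, 7, 8}.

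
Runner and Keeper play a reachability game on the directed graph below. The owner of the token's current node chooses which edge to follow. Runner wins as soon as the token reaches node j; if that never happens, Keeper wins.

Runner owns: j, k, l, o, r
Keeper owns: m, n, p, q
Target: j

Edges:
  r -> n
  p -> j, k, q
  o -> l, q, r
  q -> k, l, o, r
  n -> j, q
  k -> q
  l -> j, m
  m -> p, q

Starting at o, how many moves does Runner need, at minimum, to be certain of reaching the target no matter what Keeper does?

A0 = {j}
A1: add {l} — l (Runner) has l→j.
A2: add {o} — o (Runner) has o→l.
A3 = A2; e.g. k (Runner) has no edge into A2. Fixed point.
o enters the attractor at level 2, so Runner can force the target in 2 moves from there.

2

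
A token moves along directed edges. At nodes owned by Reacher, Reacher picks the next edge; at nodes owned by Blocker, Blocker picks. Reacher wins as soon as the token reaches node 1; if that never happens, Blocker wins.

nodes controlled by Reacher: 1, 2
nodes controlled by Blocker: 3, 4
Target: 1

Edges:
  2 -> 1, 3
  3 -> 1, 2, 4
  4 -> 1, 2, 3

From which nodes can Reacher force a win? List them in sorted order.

1, 2

A0 = {1}
A1: add {2} — 2 (Reacher) has 2→1.
A2 = A1; e.g. 3 (Blocker) can still go to 4. Fixed point.
Reacher's winning region = {1, 2}.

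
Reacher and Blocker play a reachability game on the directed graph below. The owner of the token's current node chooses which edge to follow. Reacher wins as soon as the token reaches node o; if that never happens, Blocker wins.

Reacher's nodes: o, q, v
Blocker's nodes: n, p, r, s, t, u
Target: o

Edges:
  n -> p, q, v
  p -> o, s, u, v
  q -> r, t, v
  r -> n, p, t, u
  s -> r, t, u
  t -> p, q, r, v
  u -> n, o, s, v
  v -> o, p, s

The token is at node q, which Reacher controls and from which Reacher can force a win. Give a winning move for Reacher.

A0 = {o}
A1: add {v} — v (Reacher) has v→o.
A2: add {q} — q (Reacher) has q→v.
A3 = A2; e.g. n (Blocker) can still go to p. Fixed point.
From q, successor v is in the attractor (rank 1); the other successors r, t are not.

v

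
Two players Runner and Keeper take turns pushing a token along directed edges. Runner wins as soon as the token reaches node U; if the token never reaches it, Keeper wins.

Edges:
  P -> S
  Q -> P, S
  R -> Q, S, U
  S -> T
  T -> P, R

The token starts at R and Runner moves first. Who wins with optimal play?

Runner

Track states (vertex, player-to-move).
A0 = {(U,Runner), (U,Keeper)}
A1: add {(R,Runner)}.
(R,Runner) ∈ A1 ⇒ Runner forces the target.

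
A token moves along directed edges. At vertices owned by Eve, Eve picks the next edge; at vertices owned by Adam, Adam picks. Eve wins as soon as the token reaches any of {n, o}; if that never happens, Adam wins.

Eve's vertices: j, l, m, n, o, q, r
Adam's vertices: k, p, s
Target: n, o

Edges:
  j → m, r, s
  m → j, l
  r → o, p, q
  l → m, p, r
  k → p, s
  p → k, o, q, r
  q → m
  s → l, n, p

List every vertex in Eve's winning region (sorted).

j, l, m, n, o, q, r

A0 = {n, o}
A1: add {r} — r (Eve) has r→o.
A2: add {j, l} — j (Eve) has j→r; l (Eve) has l→r.
A3: add {m} — m (Eve) has m→j.
A4: add {q} — q (Eve) has q→m.
A5 = A4; e.g. k (Adam) can still go to p. Fixed point.
Eve's winning region = {j, l, m, n, o, q, r}.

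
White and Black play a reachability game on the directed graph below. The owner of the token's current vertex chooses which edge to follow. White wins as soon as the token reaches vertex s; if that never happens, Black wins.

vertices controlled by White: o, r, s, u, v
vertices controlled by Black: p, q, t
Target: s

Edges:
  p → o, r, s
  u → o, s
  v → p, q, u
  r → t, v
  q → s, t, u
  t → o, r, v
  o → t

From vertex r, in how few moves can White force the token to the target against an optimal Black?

3

A0 = {s}
A1: add {u} — u (White) has u→s.
A2: add {v} — v (White) has v→u.
A3: add {r} — r (White) has r→v.
A4 = A3; e.g. o (White) has no edge into A3. Fixed point.
r enters the attractor at level 3, so White can force the target in 3 moves from there.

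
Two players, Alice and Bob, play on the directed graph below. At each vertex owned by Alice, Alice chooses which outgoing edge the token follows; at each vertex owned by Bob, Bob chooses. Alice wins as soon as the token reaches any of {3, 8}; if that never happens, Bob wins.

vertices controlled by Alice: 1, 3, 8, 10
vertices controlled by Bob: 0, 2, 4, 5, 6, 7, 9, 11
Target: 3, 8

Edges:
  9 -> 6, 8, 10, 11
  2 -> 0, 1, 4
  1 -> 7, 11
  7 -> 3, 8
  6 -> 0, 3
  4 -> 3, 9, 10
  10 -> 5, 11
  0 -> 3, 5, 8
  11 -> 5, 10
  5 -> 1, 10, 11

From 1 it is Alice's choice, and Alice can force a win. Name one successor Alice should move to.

7

A0 = {3, 8}
A1: add {7} — 7 (Bob): all of {3, 8} already in.
A2: add {1} — 1 (Alice) has 1→7.
A3 = A2; e.g. 0 (Bob) can still go to 5. Fixed point.
From 1, successor 7 is in the attractor (rank 1); the other successor 11 is not.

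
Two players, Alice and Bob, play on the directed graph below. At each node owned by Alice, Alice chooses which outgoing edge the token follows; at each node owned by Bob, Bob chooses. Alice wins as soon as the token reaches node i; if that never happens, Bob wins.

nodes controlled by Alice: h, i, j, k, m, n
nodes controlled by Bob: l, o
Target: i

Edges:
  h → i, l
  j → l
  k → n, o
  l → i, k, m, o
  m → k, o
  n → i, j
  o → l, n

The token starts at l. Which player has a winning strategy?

A0 = {i}
A1: add {h, n} — h (Alice) has h→i; n (Alice) has n→i.
A2: add {k} — k (Alice) has k→n.
A3: add {m} — m (Alice) has m→k.
A4 = A3; e.g. j (Alice) has no edge into A3. Fixed point.
l never enters the attractor, so Bob can avoid the target forever.

Bob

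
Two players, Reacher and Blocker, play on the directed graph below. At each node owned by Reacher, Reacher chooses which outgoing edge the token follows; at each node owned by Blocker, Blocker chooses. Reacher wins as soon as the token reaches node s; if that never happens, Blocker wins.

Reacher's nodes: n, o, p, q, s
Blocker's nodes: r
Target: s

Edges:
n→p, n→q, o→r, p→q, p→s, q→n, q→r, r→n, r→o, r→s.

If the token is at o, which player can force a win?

Blocker

A0 = {s}
A1: add {p} — p (Reacher) has p→s.
A2: add {n} — n (Reacher) has n→p.
A3: add {q} — q (Reacher) has q→n.
A4 = A3; e.g. o (Reacher) has no edge into A3. Fixed point.
o never enters the attractor, so Blocker can avoid the target forever.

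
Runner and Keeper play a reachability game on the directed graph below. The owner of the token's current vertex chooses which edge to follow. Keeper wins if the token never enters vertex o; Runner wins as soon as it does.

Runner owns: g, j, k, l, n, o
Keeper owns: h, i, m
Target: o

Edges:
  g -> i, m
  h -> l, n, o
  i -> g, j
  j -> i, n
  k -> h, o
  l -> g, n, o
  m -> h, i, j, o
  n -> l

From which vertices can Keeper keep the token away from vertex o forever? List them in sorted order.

g, i, m

A0 = {o}
A1: add {k, l} — k (Runner) has k→o; l (Runner) has l→o.
A2: add {n} — n (Runner) has n→l.
A3: add {h, j} — h (Keeper): all of {l, n, o} already in; j (Runner) has j→n.
A4 = A3; e.g. g (Runner) has no edge into A3. Fixed point.
Runner's attractor = {h, j, k, l, n, o}; Keeper avoids the target exactly from the complement.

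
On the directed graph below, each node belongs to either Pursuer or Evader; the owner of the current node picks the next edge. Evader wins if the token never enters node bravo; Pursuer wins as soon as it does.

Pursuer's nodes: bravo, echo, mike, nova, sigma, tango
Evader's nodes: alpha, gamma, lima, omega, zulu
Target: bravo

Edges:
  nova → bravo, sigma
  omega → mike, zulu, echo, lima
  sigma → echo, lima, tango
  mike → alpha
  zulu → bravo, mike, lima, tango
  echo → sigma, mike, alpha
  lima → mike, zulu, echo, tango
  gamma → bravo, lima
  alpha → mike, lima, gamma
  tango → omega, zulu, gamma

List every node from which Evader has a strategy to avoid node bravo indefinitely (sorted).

A0 = {bravo}
A1: add {nova} — nova (Pursuer) has nova→bravo.
A2 = A1; e.g. omega (Evader) can still go to mike. Fixed point.
Pursuer's attractor = {bravo, nova}; Evader avoids the target exactly from the complement.

alpha, echo, gamma, lima, mike, omega, sigma, tango, zulu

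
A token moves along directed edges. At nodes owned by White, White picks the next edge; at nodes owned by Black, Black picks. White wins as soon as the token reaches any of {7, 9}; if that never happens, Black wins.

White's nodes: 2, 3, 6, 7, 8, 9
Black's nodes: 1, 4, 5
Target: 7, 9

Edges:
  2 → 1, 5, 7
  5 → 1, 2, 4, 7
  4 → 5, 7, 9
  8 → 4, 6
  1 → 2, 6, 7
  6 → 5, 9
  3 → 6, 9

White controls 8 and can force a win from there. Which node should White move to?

A0 = {7, 9}
A1: add {2, 3, 6} — 2 (White) has 2→7; 3 (White) has 3→9; 6 (White) has 6→9.
A2: add {1, 8} — 1 (Black): all of {2, 6, 7} already in; 8 (White) has 8→6.
A3 = A2; e.g. 4 (Black) can still go to 5. Fixed point.
From 8, successor 6 is in the attractor (rank 1); the other successor 4 is not.

6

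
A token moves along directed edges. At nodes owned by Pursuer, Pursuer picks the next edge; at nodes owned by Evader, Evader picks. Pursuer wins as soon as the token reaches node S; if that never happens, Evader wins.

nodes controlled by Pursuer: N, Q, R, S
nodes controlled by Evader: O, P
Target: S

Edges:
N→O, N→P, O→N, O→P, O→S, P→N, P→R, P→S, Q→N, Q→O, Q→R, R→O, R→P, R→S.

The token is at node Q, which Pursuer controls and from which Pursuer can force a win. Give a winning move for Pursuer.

R

A0 = {S}
A1: add {R} — R (Pursuer) has R→S.
A2: add {Q} — Q (Pursuer) has Q→R.
A3 = A2; e.g. N (Pursuer) has no edge into A2. Fixed point.
From Q, successor R is in the attractor (rank 1); the other successors N, O are not.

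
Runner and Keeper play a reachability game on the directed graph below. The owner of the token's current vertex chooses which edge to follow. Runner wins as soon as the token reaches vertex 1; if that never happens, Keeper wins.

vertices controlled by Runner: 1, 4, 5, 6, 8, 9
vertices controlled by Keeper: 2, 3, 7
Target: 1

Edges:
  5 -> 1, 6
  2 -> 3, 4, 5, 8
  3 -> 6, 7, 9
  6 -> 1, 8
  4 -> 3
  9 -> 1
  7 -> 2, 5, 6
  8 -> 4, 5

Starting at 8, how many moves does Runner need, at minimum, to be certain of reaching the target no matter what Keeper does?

A0 = {1}
A1: add {5, 6, 9} — 5 (Runner) has 5→1; 6 (Runner) has 6→1; 9 (Runner) has 9→1.
A2: add {8} — 8 (Runner) has 8→5.
A3 = A2; e.g. 2 (Keeper) can still go to 3. Fixed point.
8 enters the attractor at level 2, so Runner can force the target in 2 moves from there.

2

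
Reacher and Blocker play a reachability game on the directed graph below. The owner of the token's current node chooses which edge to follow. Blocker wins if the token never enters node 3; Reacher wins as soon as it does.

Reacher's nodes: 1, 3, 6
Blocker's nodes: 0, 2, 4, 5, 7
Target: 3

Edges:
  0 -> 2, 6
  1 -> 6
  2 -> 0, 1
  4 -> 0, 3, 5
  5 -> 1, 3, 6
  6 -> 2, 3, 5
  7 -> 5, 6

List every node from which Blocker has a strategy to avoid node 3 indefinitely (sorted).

A0 = {3}
A1: add {6} — 6 (Reacher) has 6→3.
A2: add {1} — 1 (Reacher) has 1→6.
A3: add {5} — 5 (Blocker): all of {1, 3, 6} already in.
A4: add {7} — 7 (Blocker): all of {5, 6} already in.
A5 = A4; e.g. 0 (Blocker) can still go to 2. Fixed point.
Reacher's attractor = {1, 3, 5, 6, 7}; Blocker avoids the target exactly from the complement.

0, 2, 4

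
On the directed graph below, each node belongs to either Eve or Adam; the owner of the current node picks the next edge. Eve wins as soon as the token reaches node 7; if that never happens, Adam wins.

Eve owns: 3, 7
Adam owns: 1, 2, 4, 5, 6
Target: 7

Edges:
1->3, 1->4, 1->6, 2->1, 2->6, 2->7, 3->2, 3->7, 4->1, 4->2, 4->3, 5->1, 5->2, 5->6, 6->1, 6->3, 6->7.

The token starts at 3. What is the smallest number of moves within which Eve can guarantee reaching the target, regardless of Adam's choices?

1

A0 = {7}
A1: add {3} — 3 (Eve) has 3→7.
A2 = A1; e.g. 1 (Adam) can still go to 4. Fixed point.
3 enters the attractor at level 1, so Eve can force the target in 1 move from there.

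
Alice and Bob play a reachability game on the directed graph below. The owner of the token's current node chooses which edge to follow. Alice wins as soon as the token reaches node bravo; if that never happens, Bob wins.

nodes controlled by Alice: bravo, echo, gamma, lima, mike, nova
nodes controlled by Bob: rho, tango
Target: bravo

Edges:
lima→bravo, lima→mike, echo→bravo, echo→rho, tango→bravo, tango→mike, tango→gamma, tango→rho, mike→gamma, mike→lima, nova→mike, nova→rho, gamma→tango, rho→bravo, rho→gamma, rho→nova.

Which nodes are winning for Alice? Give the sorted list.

A0 = {bravo}
A1: add {echo, lima} — lima (Alice) has lima→bravo; echo (Alice) has echo→bravo.
A2: add {mike} — mike (Alice) has mike→lima.
A3: add {nova} — nova (Alice) has nova→mike.
A4 = A3; e.g. gamma (Alice) has no edge into A3. Fixed point.
Alice's winning region = {bravo, echo, lima, mike, nova}.

bravo, echo, lima, mike, nova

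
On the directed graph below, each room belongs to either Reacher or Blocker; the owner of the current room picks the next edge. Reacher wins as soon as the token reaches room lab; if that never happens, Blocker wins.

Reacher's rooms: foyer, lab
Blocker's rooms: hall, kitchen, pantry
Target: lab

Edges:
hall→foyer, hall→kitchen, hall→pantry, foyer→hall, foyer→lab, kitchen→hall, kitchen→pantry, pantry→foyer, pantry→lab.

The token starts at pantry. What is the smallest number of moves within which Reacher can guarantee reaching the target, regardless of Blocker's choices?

A0 = {lab}
A1: add {foyer} — foyer (Reacher) has foyer→lab.
A2: add {pantry} — pantry (Blocker): all of {foyer, lab} already in.
A3 = A2; e.g. hall (Blocker) can still go to kitchen. Fixed point.
pantry enters the attractor at level 2, so Reacher can force the target in 2 moves from there.

2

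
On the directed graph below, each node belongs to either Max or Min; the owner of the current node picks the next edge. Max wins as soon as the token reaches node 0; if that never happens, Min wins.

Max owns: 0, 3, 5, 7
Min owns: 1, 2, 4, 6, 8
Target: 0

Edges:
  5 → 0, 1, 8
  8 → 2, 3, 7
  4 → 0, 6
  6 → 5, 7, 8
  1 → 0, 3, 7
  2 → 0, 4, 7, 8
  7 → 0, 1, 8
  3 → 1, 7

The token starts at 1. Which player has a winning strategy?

Max

A0 = {0}
A1: add {5, 7} — 5 (Max) has 5→0; 7 (Max) has 7→0.
A2: add {3} — 3 (Max) has 3→7.
A3: add {1} — 1 (Min): all of {0, 3, 7} already in.
A4 = A3; e.g. 2 (Min) can still go to 4. Fixed point.
1 ∈ A3, so Max can force the target.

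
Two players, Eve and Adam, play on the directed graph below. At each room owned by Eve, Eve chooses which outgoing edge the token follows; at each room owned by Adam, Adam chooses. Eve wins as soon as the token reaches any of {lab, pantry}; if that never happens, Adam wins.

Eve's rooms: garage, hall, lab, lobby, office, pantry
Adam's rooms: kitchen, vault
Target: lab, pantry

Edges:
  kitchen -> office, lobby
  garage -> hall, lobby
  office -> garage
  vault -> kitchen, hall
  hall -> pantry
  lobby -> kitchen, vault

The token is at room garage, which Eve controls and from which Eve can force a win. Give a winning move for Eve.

hall

A0 = {lab, pantry}
A1: add {hall} — hall (Eve) has hall→pantry.
A2: add {garage} — garage (Eve) has garage→hall.
A3: add {office} — office (Eve) has office→garage.
A4 = A3; e.g. kitchen (Adam) can still go to lobby. Fixed point.
From garage, successor hall is in the attractor (rank 1); the other successor lobby is not.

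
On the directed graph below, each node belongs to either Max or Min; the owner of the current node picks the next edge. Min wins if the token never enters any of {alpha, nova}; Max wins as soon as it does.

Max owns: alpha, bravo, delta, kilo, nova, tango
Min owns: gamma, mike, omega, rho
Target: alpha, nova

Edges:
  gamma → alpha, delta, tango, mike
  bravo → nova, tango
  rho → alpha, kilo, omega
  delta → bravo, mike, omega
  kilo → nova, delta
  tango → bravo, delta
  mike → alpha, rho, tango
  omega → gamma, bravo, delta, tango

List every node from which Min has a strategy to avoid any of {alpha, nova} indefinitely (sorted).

gamma, mike, omega, rho

A0 = {alpha, nova}
A1: add {bravo, kilo} — bravo (Max) has bravo→nova; kilo (Max) has kilo→nova.
A2: add {delta, tango} — delta (Max) has delta→bravo; tango (Max) has tango→bravo.
A3 = A2; e.g. gamma (Min) can still go to mike. Fixed point.
Max's attractor = {alpha, bravo, delta, kilo, nova, tango}; Min avoids the target exactly from the complement.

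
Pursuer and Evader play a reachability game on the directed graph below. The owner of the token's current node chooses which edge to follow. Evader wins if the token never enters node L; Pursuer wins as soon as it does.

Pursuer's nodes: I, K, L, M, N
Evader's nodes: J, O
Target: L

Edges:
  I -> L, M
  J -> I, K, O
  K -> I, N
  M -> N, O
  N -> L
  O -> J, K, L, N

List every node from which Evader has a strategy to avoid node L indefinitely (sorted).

A0 = {L}
A1: add {I, N} — I (Pursuer) has I→L; N (Pursuer) has N→L.
A2: add {K, M} — K (Pursuer) has K→I; M (Pursuer) has M→N.
A3 = A2; e.g. J (Evader) can still go to O. Fixed point.
Pursuer's attractor = {I, K, L, M, N}; Evader avoids the target exactly from the complement.

J, O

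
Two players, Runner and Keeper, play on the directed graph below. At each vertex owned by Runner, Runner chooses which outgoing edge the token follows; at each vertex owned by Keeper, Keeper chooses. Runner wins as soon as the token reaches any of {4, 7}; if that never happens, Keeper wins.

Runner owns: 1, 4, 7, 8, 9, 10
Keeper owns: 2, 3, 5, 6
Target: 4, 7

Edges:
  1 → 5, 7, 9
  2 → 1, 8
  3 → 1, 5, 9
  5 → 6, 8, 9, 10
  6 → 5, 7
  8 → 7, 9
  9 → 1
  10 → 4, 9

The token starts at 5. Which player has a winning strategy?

Keeper

A0 = {4, 7}
A1: add {1, 8, 10} — 1 (Runner) has 1→7; 8 (Runner) has 8→7; 10 (Runner) has 10→4.
A2: add {2, 9} — 2 (Keeper): all of {1, 8} already in; 9 (Runner) has 9→1.
A3 = A2; e.g. 3 (Keeper) can still go to 5. Fixed point.
5 never enters the attractor, so Keeper can avoid the target forever.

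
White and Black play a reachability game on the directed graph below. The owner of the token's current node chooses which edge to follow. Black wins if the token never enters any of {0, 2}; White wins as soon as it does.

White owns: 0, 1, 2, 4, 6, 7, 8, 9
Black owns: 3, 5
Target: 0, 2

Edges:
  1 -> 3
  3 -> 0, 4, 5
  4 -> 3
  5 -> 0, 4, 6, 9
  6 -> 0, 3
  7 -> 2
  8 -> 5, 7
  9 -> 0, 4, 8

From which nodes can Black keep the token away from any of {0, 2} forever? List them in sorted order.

A0 = {0, 2}
A1: add {6, 7, 9} — 6 (White) has 6→0; 7 (White) has 7→2; 9 (White) has 9→0.
A2: add {8} — 8 (White) has 8→7.
A3 = A2; e.g. 1 (White) has no edge into A2. Fixed point.
White's attractor = {0, 2, 6, 7, 8, 9}; Black avoids the target exactly from the complement.

1, 3, 4, 5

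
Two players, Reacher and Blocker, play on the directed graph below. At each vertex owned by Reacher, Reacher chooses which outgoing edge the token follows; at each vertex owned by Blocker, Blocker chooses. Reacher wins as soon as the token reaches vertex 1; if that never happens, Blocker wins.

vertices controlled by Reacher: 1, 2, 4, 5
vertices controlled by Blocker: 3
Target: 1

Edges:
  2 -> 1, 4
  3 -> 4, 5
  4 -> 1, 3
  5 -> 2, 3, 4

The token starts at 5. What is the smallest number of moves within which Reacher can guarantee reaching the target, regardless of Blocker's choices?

2

A0 = {1}
A1: add {2, 4} — 2 (Reacher) has 2→1; 4 (Reacher) has 4→1.
A2: add {5} — 5 (Reacher) has 5→2.
5 enters the attractor at level 2, so Reacher can force the target in 2 moves from there.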